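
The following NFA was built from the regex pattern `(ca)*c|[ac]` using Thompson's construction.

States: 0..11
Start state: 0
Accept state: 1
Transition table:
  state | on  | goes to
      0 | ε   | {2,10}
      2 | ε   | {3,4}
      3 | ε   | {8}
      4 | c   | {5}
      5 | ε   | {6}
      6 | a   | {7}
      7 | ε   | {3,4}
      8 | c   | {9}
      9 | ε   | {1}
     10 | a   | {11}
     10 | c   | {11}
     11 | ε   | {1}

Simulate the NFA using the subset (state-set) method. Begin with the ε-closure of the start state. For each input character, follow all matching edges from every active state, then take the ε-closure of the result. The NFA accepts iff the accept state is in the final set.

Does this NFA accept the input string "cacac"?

Answer: ACCEPT

Trace:
start: ε-closure({0}) = {0,2,3,4,8,10}
'c' @ 1: {1,5,6,9,11}  (accept∈set)
'a' @ 2: {3,4,7,8}
'c' @ 3: {1,5,6,9}  (accept∈set)
'a' @ 4: {3,4,7,8}
'c' @ 5: {1,5,6,9}  (accept∈set)
end set {1,5,6,9} — state 1 in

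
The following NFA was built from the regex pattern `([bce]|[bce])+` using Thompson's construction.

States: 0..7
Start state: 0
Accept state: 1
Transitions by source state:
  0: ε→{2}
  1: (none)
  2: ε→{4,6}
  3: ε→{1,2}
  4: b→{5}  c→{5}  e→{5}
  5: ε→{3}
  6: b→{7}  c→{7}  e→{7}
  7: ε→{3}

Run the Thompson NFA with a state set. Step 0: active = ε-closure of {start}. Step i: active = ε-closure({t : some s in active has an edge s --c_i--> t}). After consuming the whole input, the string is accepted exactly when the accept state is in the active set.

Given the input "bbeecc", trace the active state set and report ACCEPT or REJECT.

Answer: ACCEPT

Trace:
S₀ = ε-closure({0}) = {0,2,4,6}
'b' @ 1: {1,2,3,4,5,6,7}  [accepting]
'b' @ 2: {1,2,3,4,5,6,7}  [accepting]
'e' @ 3: {1,2,3,4,5,6,7}  [accepting]
'e' @ 4: {1,2,3,4,5,6,7}  [accepting]
'c' @ 5: {1,2,3,4,5,6,7}  [accepting]
'c' @ 6: {1,2,3,4,5,6,7}  [accepting]
after full input: {1,2,3,4,5,6,7}  (accept=1 in)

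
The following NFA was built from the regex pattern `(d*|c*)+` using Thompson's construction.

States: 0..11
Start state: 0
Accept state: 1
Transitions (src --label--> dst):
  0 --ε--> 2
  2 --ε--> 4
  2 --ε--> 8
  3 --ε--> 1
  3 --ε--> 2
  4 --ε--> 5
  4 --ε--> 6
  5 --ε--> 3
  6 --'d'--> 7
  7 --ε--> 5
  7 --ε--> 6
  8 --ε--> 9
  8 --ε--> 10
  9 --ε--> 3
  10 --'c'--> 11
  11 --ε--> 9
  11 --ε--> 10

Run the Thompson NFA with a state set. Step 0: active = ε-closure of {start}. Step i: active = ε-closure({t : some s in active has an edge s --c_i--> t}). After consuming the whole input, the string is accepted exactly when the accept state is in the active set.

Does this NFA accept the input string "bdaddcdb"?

Answer: REJECT

Steps:
start: ε-closure({0}) = {0,1,2,3,4,5,6,8,9,10}
'b' @ 1: {}  — no active states
rest 'daddcdb' ignored (set empty)
after full input: {}  (accept=1 not in)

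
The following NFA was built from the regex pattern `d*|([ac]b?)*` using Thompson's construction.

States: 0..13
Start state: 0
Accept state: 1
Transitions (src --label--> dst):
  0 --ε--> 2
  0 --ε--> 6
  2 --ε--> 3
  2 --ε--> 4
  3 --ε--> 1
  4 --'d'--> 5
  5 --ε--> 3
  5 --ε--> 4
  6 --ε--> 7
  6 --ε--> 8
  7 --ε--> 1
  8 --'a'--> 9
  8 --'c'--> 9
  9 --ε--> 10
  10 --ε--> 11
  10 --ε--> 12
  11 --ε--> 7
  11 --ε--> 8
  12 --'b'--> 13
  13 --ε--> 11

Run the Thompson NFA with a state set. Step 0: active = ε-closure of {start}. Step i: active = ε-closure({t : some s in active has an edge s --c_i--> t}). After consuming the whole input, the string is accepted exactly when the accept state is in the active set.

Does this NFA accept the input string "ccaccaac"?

S₀ = ε-closure({0}) = {0,1,2,3,4,6,7,8}
'c' @ 1: {1,7,8,9,10,11,12}  [accepting]
'c' @ 2: {1,7,8,9,10,11,12}  [accepting]
'a' @ 3: {1,7,8,9,10,11,12}  [accepting]
'c' @ 4: {1,7,8,9,10,11,12}  [accepting]
'c' @ 5: {1,7,8,9,10,11,12}  [accepting]
'a' @ 6: {1,7,8,9,10,11,12}  [accepting]
'a' @ 7: {1,7,8,9,10,11,12}  [accepting]
'c' @ 8: {1,7,8,9,10,11,12}  [accepting]
after full input: {1,7,8,9,10,11,12}  (accept=1 in)

Answer: ACCEPT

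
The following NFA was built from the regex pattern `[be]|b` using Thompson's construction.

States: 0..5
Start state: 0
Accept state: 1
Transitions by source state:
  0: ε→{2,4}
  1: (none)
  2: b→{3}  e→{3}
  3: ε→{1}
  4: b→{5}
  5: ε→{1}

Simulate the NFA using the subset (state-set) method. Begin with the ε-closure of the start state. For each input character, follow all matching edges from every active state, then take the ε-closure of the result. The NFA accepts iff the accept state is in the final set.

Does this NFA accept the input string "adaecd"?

initial (ε-close {0}): {0,2,4}
'a' @ 1: {}  — dead — no transitions
rest 'daecd' ignored (set empty)
after full input: {}  (accept=1 not in)

Answer: REJECT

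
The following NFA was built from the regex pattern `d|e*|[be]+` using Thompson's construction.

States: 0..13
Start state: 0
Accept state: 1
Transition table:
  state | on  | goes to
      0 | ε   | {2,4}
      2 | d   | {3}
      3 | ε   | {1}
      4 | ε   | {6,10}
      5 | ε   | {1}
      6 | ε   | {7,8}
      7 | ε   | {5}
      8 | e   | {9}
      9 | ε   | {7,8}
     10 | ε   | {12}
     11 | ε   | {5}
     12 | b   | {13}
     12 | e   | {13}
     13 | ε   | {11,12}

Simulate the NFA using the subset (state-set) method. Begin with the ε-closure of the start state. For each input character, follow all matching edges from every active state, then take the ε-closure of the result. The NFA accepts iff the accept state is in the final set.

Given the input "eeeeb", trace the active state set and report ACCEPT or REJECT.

Answer: ACCEPT

Trace:
start: ε-closure({0}) = {0,1,2,4,5,6,7,8,10,12}
'e' @ 1: {1,5,7,8,9,11,12,13}  [accepting]
'e' @ 2: {1,5,7,8,9,11,12,13}  [accepting]
'e' @ 3: {1,5,7,8,9,11,12,13}  [accepting]
'e' @ 4: {1,5,7,8,9,11,12,13}  [accepting]
'b' @ 5: {1,5,11,12,13}  [accepting]
final: {1,5,11,12,13}; accept 1 in set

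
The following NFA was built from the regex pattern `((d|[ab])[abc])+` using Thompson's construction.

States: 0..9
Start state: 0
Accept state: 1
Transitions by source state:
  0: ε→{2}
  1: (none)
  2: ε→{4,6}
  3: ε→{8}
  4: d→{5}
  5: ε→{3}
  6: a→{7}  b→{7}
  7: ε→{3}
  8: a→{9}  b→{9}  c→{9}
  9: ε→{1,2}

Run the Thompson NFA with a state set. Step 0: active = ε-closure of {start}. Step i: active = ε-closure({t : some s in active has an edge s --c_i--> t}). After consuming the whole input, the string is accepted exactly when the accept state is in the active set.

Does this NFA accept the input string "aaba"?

start: ε-closure({0}) = {0,2,4,6}
'a' @ 1: {3,7,8}
'a' @ 2: {1,2,4,6,9}  (accept∈set)
'b' @ 3: {3,7,8}
'a' @ 4: {1,2,4,6,9}  (accept∈set)
end set {1,2,4,6,9} — state 1 in

Answer: ACCEPT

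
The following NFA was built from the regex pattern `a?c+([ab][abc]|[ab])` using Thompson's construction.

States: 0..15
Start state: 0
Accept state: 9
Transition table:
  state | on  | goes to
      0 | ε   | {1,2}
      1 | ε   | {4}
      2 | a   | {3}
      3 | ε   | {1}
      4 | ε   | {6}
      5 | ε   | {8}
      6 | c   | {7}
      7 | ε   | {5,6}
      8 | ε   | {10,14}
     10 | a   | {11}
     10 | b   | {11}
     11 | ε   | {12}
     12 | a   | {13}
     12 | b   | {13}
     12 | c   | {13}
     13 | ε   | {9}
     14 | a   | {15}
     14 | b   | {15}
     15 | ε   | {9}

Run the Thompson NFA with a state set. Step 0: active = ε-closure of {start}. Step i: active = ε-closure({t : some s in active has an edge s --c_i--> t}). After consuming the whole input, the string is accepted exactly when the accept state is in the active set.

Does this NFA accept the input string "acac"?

Answer: ACCEPT

Trace:
initial (ε-close {0}): {0,1,2,4,6}
'a' @ 1: {1,3,4,6}
'c' @ 2: {5,6,7,8,10,14}
'a' @ 3: {9,11,12,15}  [accepting]
'c' @ 4: {9,13}  [accepting]
final: {9,13}; accept 9 in set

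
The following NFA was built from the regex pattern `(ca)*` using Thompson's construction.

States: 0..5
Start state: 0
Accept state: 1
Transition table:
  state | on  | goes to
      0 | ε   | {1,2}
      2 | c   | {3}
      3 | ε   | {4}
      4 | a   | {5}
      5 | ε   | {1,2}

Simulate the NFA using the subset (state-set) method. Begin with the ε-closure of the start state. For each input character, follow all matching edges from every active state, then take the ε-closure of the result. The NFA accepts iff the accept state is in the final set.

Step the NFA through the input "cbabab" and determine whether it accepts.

Answer: REJECT

Trace:
initial (ε-close {0}): {0,1,2}
'c' @ 1: {3,4}
'b' @ 2: {}  — state set empty
rest 'abab' ignored (set empty)
final: {}; accept 1 not in set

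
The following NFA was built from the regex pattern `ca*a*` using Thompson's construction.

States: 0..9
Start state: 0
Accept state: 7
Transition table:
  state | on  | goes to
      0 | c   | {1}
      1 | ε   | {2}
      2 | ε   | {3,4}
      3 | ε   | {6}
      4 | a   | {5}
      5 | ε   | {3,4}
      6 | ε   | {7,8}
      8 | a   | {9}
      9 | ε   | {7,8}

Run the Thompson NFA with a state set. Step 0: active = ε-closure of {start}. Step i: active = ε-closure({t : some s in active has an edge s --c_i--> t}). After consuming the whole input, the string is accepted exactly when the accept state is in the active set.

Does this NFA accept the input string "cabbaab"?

Answer: REJECT

Trace:
start: ε-closure({0}) = {0}
'c' @ 1: {1,2,3,4,6,7,8}  (accept∈set)
'a' @ 2: {3,4,5,6,7,8,9}  (accept∈set)
'b' @ 3: {}  — no active states
rest 'baab' ignored (set empty)
after full input: {}  (accept=7 not in)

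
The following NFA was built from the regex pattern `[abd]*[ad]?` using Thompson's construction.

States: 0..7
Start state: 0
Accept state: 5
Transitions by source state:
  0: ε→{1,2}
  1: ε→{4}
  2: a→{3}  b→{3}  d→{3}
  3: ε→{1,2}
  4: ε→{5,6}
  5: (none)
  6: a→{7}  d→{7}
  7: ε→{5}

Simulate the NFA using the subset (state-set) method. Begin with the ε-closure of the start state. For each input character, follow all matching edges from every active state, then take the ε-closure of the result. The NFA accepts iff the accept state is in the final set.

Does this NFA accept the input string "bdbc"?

Answer: REJECT

Trace:
initial (ε-close {0}): {0,1,2,4,5,6}
'b' @ 1: {1,2,3,4,5,6}  ✓accept
'd' @ 2: {1,2,3,4,5,6,7}  ✓accept
'b' @ 3: {1,2,3,4,5,6}  ✓accept
'c' @ 4: {}  — dead — no transitions
end set {} — state 5 not in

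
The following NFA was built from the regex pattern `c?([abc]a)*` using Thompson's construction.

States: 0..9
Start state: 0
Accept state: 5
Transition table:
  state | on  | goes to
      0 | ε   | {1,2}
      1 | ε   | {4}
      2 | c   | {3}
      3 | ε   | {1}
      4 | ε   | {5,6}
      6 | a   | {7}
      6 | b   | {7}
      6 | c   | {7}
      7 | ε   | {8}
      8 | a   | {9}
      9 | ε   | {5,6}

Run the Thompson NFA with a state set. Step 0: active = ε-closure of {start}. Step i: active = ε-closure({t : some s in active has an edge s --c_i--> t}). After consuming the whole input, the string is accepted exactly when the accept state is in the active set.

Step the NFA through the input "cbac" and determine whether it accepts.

start: ε-closure({0}) = {0,1,2,4,5,6}
'c' @ 1: {1,3,4,5,6,7,8}  (accept∈set)
'b' @ 2: {7,8}
'a' @ 3: {5,6,9}  (accept∈set)
'c' @ 4: {7,8}
final: {7,8}; accept 5 not in set

Answer: REJECT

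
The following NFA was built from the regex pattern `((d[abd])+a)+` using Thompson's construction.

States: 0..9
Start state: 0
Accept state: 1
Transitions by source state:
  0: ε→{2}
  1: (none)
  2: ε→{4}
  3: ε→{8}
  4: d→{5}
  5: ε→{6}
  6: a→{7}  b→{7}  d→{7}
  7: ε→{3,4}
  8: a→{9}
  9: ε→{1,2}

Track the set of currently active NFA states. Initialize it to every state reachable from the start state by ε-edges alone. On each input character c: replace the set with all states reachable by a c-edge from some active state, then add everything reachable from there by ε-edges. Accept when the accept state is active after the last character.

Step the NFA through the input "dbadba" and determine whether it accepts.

Answer: ACCEPT

Steps:
start: ε-closure({0}) = {0,2,4}
'd' @ 1: {5,6}
'b' @ 2: {3,4,7,8}
'a' @ 3: {1,2,4,9}  (accept∈set)
'd' @ 4: {5,6}
'b' @ 5: {3,4,7,8}
'a' @ 6: {1,2,4,9}  (accept∈set)
end set {1,2,4,9} — state 1 in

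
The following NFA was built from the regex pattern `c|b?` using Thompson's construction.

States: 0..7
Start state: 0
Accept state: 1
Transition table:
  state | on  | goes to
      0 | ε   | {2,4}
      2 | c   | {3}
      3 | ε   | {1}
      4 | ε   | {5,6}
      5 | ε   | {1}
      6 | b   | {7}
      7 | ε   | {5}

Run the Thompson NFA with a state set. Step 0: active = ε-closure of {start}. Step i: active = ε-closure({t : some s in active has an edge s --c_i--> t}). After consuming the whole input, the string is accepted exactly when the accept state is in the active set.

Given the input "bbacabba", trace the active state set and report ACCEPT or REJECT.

S₀ = ε-closure({0}) = {0,1,2,4,5,6}
'b' @ 1: {1,5,7}  [accepting]
'b' @ 2: {}  — state set empty
rest 'acabba' ignored (set empty)
end set {} — state 1 not in

Answer: REJECT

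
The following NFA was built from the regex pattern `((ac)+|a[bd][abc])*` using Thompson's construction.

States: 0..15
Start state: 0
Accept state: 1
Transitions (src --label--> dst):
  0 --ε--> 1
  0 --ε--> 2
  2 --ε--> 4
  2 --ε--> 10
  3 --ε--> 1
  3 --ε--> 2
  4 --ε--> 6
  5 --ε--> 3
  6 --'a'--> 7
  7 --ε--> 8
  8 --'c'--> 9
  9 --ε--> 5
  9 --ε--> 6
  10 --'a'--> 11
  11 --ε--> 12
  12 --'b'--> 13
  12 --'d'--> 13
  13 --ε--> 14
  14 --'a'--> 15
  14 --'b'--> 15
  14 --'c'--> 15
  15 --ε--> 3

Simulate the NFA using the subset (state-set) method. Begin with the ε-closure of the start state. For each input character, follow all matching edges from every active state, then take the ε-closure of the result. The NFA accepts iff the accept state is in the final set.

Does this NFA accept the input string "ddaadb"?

Answer: REJECT

Trace:
start: ε-closure({0}) = {0,1,2,4,6,10}
'd' @ 1: {}  — state set empty
rest 'daadb' ignored (set empty)
final: {}; accept 1 not in set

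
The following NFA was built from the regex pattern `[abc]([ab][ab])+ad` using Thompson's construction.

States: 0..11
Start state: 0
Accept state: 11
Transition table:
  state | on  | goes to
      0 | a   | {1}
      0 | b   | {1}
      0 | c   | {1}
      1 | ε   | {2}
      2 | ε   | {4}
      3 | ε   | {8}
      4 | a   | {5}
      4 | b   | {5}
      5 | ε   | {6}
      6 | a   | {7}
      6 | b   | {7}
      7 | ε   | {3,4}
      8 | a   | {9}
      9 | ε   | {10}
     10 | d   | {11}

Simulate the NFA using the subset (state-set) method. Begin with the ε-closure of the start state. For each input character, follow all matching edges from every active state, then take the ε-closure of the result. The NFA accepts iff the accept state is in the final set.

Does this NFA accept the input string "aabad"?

Answer: ACCEPT

Trace:
start: ε-closure({0}) = {0}
'a' @ 1: {1,2,4}
'a' @ 2: {5,6}
'b' @ 3: {3,4,7,8}
'a' @ 4: {5,6,9,10}
'd' @ 5: {11}  ✓accept
after full input: {11}  (accept=11 in)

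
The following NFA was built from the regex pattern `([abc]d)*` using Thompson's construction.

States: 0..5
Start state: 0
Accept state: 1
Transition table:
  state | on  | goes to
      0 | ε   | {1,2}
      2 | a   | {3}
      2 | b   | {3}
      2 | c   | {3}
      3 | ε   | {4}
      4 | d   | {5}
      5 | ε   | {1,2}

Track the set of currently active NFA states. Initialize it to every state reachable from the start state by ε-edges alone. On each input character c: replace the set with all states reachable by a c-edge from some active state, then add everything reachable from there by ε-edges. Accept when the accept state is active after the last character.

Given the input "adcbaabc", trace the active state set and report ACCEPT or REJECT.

start: ε-closure({0}) = {0,1,2}
'a' @ 1: {3,4}
'd' @ 2: {1,2,5}  [accepting]
'c' @ 3: {3,4}
'b' @ 4: {}  — no active states
rest 'aabc' ignored (set empty)
final: {}; accept 1 not in set

Answer: REJECT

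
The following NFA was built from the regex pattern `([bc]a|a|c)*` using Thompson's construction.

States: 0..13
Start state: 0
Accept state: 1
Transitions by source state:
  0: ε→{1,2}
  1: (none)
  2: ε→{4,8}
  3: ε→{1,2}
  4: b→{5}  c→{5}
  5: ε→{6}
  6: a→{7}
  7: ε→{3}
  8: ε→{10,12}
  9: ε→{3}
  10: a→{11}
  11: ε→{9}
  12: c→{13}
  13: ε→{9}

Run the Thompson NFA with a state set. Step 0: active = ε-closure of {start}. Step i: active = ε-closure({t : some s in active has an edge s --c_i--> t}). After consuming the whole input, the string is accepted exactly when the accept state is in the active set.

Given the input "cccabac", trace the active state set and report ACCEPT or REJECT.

Answer: ACCEPT

Derivation:
S₀ = ε-closure({0}) = {0,1,2,4,8,10,12}
'c' @ 1: {1,2,3,4,5,6,8,9,10,12,13}  [accepting]
'c' @ 2: {1,2,3,4,5,6,8,9,10,12,13}  [accepting]
'c' @ 3: {1,2,3,4,5,6,8,9,10,12,13}  [accepting]
'a' @ 4: {1,2,3,4,7,8,9,10,11,12}  [accepting]
'b' @ 5: {5,6}
'a' @ 6: {1,2,3,4,7,8,10,12}  [accepting]
'c' @ 7: {1,2,3,4,5,6,8,9,10,12,13}  [accepting]
end set {1,2,3,4,5,6,8,9,10,12,13} — state 1 in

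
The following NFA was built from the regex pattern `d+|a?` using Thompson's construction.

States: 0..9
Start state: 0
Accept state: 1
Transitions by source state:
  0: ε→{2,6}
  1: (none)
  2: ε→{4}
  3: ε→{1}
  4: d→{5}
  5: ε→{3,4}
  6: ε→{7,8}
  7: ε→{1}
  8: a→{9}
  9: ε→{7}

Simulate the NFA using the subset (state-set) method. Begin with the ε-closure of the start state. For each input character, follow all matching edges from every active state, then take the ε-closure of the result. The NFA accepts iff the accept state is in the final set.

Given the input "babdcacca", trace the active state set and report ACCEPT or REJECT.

Answer: REJECT

Trace:
start: ε-closure({0}) = {0,1,2,4,6,7,8}
'b' @ 1: {}  — state set empty
rest 'abdcacca' ignored (set empty)
after full input: {}  (accept=1 not in)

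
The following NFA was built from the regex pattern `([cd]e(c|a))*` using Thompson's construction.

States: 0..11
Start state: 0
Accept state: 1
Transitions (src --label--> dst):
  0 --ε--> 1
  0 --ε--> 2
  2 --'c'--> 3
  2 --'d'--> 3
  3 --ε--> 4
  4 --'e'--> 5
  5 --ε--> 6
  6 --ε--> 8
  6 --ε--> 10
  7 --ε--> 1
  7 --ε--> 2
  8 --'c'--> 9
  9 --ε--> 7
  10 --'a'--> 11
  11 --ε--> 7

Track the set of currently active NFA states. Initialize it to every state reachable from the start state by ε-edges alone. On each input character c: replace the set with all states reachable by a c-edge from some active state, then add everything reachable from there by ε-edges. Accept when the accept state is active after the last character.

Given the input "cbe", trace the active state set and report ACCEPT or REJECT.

start: ε-closure({0}) = {0,1,2}
'c' @ 1: {3,4}
'b' @ 2: {}  — no active states
rest 'e' ignored (set empty)
after full input: {}  (accept=1 not in)

Answer: REJECT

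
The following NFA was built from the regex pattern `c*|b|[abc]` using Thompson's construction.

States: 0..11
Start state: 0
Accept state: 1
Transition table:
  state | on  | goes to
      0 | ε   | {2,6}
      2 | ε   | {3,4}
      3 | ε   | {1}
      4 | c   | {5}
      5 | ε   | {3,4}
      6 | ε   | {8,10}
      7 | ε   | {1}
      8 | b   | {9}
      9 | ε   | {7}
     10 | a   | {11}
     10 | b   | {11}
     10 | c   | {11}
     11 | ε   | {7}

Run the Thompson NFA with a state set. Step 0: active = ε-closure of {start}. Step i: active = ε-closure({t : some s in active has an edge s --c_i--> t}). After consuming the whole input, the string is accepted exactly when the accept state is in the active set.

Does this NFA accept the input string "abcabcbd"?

Answer: REJECT

Trace:
initial (ε-close {0}): {0,1,2,3,4,6,8,10}
'a' @ 1: {1,7,11}  [accepting]
'b' @ 2: {}  — dead — no transitions
rest 'cabcbd' ignored (set empty)
final: {}; accept 1 not in set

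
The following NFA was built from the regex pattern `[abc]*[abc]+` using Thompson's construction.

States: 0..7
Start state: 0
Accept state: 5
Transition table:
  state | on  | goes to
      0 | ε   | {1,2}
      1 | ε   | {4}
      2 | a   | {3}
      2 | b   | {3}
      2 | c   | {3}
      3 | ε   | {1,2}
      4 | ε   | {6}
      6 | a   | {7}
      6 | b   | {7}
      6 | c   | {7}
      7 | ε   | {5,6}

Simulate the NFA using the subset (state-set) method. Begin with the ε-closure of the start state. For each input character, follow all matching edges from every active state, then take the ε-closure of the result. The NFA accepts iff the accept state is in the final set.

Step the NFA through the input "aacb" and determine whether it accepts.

start: ε-closure({0}) = {0,1,2,4,6}
'a' @ 1: {1,2,3,4,5,6,7}  (accept∈set)
'a' @ 2: {1,2,3,4,5,6,7}  (accept∈set)
'c' @ 3: {1,2,3,4,5,6,7}  (accept∈set)
'b' @ 4: {1,2,3,4,5,6,7}  (accept∈set)
after full input: {1,2,3,4,5,6,7}  (accept=5 in)

Answer: ACCEPT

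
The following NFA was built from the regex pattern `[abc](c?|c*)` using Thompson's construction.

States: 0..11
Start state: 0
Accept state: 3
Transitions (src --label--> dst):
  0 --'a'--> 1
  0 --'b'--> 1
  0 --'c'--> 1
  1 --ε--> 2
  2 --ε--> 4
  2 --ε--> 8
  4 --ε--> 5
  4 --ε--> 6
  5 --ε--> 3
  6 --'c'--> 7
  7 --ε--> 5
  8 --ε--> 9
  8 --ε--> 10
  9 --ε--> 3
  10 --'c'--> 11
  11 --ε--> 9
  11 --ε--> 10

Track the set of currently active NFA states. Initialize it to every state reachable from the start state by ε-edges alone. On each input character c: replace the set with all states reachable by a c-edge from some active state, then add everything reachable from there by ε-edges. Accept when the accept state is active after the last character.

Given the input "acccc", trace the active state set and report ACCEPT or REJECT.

Answer: ACCEPT

Trace:
initial (ε-close {0}): {0}
'a' @ 1: {1,2,3,4,5,6,8,9,10}  ✓accept
'c' @ 2: {3,5,7,9,10,11}  ✓accept
'c' @ 3: {3,9,10,11}  ✓accept
'c' @ 4: {3,9,10,11}  ✓accept
'c' @ 5: {3,9,10,11}  ✓accept
end set {3,9,10,11} — state 3 in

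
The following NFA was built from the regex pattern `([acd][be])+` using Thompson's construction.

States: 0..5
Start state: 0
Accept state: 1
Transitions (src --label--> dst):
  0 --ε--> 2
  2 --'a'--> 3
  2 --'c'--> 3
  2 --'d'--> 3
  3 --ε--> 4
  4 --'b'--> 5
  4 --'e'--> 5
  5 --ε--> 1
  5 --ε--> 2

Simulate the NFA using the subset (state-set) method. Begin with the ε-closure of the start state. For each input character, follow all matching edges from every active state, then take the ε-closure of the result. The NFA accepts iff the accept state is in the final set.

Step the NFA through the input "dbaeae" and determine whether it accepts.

Answer: ACCEPT

Derivation:
S₀ = ε-closure({0}) = {0,2}
'd' @ 1: {3,4}
'b' @ 2: {1,2,5}  ✓accept
'a' @ 3: {3,4}
'e' @ 4: {1,2,5}  ✓accept
'a' @ 5: {3,4}
'e' @ 6: {1,2,5}  ✓accept
end set {1,2,5} — state 1 in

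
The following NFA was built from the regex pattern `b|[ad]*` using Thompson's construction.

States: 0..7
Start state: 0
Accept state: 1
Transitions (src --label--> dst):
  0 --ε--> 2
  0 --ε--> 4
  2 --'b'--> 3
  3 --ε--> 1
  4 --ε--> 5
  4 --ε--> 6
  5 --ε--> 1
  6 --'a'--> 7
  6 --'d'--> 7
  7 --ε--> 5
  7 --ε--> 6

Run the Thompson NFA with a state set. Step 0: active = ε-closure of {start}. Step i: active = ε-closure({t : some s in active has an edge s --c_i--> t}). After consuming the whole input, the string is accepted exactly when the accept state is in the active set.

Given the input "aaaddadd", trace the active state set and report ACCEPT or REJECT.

S₀ = ε-closure({0}) = {0,1,2,4,5,6}
'a' @ 1: {1,5,6,7}  ✓accept
'a' @ 2: {1,5,6,7}  ✓accept
'a' @ 3: {1,5,6,7}  ✓accept
'd' @ 4: {1,5,6,7}  ✓accept
'd' @ 5: {1,5,6,7}  ✓accept
'a' @ 6: {1,5,6,7}  ✓accept
'd' @ 7: {1,5,6,7}  ✓accept
'd' @ 8: {1,5,6,7}  ✓accept
end set {1,5,6,7} — state 1 in

Answer: ACCEPT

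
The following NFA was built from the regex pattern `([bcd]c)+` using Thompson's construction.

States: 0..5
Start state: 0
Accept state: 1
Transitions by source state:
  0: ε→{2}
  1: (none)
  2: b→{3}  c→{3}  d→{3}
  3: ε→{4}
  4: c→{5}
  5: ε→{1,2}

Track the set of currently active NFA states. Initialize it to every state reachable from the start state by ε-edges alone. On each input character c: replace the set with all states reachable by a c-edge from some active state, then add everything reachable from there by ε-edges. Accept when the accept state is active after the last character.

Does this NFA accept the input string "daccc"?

Answer: REJECT

Steps:
S₀ = ε-closure({0}) = {0,2}
'd' @ 1: {3,4}
'a' @ 2: {}  — state set empty
rest 'ccc' ignored (set empty)
end set {} — state 1 not in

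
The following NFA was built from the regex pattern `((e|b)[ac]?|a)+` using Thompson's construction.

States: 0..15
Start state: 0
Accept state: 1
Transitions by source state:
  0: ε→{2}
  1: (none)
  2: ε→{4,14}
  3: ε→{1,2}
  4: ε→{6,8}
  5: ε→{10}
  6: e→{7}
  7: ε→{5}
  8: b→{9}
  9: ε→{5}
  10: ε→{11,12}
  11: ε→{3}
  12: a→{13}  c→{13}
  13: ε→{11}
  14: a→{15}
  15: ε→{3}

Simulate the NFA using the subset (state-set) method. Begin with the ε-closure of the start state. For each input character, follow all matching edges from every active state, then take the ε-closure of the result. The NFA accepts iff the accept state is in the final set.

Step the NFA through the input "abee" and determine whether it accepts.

Answer: ACCEPT

Steps:
S₀ = ε-closure({0}) = {0,2,4,6,8,14}
'a' @ 1: {1,2,3,4,6,8,14,15}  (accept∈set)
'b' @ 2: {1,2,3,4,5,6,8,9,10,11,12,14}  (accept∈set)
'e' @ 3: {1,2,3,4,5,6,7,8,10,11,12,14}  (accept∈set)
'e' @ 4: {1,2,3,4,5,6,7,8,10,11,12,14}  (accept∈set)
final: {1,2,3,4,5,6,7,8,10,11,12,14}; accept 1 in set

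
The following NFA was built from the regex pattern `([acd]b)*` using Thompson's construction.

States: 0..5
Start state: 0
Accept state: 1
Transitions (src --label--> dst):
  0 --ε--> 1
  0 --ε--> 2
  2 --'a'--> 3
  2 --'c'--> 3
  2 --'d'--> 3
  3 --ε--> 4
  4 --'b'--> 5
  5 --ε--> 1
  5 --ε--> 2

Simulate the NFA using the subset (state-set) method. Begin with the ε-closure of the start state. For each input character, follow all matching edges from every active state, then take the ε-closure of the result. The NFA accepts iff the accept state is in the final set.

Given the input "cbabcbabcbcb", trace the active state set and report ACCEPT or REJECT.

initial (ε-close {0}): {0,1,2}
'c' @ 1: {3,4}
'b' @ 2: {1,2,5}  ✓accept
'a' @ 3: {3,4}
'b' @ 4: {1,2,5}  ✓accept
'c' @ 5: {3,4}
'b' @ 6: {1,2,5}  ✓accept
'a' @ 7: {3,4}
'b' @ 8: {1,2,5}  ✓accept
'c' @ 9: {3,4}
'b' @ 10: {1,2,5}  ✓accept
'c' @ 11: {3,4}
'b' @ 12: {1,2,5}  ✓accept
final: {1,2,5}; accept 1 in set

Answer: ACCEPT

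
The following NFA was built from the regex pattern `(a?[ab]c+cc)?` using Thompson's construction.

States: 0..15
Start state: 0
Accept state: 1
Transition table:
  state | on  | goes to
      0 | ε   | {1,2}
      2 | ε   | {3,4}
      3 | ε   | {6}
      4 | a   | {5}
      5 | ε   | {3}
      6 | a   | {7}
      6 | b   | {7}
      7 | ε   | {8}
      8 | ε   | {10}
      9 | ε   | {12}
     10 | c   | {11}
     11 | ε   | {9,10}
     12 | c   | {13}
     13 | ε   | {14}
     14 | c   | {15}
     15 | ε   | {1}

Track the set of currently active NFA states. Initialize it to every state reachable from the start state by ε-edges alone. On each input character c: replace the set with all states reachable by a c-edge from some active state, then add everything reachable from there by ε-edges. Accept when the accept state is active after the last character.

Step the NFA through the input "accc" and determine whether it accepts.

Answer: ACCEPT

Steps:
S₀ = ε-closure({0}) = {0,1,2,3,4,6}
'a' @ 1: {3,5,6,7,8,10}
'c' @ 2: {9,10,11,12}
'c' @ 3: {9,10,11,12,13,14}
'c' @ 4: {1,9,10,11,12,13,14,15}  ✓accept
after full input: {1,9,10,11,12,13,14,15}  (accept=1 in)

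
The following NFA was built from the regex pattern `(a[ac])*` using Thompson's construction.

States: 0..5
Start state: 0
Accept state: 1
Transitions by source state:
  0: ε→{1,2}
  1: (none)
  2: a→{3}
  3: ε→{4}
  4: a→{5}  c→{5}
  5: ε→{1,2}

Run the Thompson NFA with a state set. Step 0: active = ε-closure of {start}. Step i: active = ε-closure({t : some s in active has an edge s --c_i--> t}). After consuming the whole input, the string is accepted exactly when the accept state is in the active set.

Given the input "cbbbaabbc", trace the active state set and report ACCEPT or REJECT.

S₀ = ε-closure({0}) = {0,1,2}
'c' @ 1: {}  — no active states
rest 'bbbaabbc' ignored (set empty)
after full input: {}  (accept=1 not in)

Answer: REJECT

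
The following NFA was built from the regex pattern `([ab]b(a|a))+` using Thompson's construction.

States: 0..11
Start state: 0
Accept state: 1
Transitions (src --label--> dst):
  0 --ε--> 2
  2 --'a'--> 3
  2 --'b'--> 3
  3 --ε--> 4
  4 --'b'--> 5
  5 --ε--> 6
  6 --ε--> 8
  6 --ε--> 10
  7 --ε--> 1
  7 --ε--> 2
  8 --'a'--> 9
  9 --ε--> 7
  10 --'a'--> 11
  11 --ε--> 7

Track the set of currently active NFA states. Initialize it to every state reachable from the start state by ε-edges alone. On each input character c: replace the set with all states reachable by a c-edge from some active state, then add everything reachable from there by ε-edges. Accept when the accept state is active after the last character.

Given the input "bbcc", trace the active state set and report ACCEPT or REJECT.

Answer: REJECT

Derivation:
initial (ε-close {0}): {0,2}
'b' @ 1: {3,4}
'b' @ 2: {5,6,8,10}
'c' @ 3: {}  — state set empty
rest 'c' ignored (set empty)
final: {}; accept 1 not in set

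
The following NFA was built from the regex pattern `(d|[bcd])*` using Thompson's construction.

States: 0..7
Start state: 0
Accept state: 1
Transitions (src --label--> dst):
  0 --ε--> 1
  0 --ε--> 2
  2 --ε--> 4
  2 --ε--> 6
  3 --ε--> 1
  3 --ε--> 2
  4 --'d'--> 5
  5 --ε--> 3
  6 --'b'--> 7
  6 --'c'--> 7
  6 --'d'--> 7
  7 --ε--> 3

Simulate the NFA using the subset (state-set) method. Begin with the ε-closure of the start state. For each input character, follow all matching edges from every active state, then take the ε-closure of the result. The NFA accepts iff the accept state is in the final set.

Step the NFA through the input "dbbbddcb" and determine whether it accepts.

Answer: ACCEPT

Derivation:
initial (ε-close {0}): {0,1,2,4,6}
'd' @ 1: {1,2,3,4,5,6,7}  ✓accept
'b' @ 2: {1,2,3,4,6,7}  ✓accept
'b' @ 3: {1,2,3,4,6,7}  ✓accept
'b' @ 4: {1,2,3,4,6,7}  ✓accept
'd' @ 5: {1,2,3,4,5,6,7}  ✓accept
'd' @ 6: {1,2,3,4,5,6,7}  ✓accept
'c' @ 7: {1,2,3,4,6,7}  ✓accept
'b' @ 8: {1,2,3,4,6,7}  ✓accept
end set {1,2,3,4,6,7} — state 1 in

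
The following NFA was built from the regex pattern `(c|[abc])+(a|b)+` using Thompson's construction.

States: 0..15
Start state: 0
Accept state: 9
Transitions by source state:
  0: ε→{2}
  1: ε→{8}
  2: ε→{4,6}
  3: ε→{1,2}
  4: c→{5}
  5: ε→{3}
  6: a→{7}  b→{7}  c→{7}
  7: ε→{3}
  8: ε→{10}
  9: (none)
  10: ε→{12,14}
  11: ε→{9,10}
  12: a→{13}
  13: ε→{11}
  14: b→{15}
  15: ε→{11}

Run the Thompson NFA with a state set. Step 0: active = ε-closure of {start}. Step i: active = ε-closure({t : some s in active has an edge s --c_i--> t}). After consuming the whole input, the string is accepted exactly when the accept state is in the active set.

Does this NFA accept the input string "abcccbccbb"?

Answer: ACCEPT

Trace:
start: ε-closure({0}) = {0,2,4,6}
'a' @ 1: {1,2,3,4,6,7,8,10,12,14}
'b' @ 2: {1,2,3,4,6,7,8,9,10,11,12,14,15}  ✓accept
'c' @ 3: {1,2,3,4,5,6,7,8,10,12,14}
'c' @ 4: {1,2,3,4,5,6,7,8,10,12,14}
'c' @ 5: {1,2,3,4,5,6,7,8,10,12,14}
'b' @ 6: {1,2,3,4,6,7,8,9,10,11,12,14,15}  ✓accept
'c' @ 7: {1,2,3,4,5,6,7,8,10,12,14}
'c' @ 8: {1,2,3,4,5,6,7,8,10,12,14}
'b' @ 9: {1,2,3,4,6,7,8,9,10,11,12,14,15}  ✓accept
'b' @ 10: {1,2,3,4,6,7,8,9,10,11,12,14,15}  ✓accept
end set {1,2,3,4,6,7,8,9,10,11,12,14,15} — state 9 in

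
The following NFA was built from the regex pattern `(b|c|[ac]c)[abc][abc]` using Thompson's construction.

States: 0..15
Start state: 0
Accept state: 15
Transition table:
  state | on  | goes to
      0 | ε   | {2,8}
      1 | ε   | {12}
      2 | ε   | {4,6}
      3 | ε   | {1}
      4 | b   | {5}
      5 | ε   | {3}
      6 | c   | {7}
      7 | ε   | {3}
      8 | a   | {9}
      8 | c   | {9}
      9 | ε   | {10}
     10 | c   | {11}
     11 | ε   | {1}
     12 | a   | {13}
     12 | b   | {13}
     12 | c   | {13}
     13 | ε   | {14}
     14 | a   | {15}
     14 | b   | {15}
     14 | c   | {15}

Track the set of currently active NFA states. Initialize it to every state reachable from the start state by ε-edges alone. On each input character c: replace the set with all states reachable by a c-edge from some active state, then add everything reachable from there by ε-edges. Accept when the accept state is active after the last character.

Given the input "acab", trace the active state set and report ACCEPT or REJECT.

S₀ = ε-closure({0}) = {0,2,4,6,8}
'a' @ 1: {9,10}
'c' @ 2: {1,11,12}
'a' @ 3: {13,14}
'b' @ 4: {15}  [accepting]
final: {15}; accept 15 in set

Answer: ACCEPT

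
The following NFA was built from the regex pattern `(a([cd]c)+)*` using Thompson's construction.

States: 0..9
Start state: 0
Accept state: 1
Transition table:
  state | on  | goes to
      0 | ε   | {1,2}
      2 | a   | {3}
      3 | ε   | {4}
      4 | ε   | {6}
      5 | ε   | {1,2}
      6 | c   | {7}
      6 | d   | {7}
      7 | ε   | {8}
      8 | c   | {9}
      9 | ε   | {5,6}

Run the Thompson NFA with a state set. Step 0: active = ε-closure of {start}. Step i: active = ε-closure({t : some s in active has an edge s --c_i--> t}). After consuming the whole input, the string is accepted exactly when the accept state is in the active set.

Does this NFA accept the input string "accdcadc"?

Answer: ACCEPT

Derivation:
start: ε-closure({0}) = {0,1,2}
'a' @ 1: {3,4,6}
'c' @ 2: {7,8}
'c' @ 3: {1,2,5,6,9}  [accepting]
'd' @ 4: {7,8}
'c' @ 5: {1,2,5,6,9}  [accepting]
'a' @ 6: {3,4,6}
'd' @ 7: {7,8}
'c' @ 8: {1,2,5,6,9}  [accepting]
final: {1,2,5,6,9}; accept 1 in set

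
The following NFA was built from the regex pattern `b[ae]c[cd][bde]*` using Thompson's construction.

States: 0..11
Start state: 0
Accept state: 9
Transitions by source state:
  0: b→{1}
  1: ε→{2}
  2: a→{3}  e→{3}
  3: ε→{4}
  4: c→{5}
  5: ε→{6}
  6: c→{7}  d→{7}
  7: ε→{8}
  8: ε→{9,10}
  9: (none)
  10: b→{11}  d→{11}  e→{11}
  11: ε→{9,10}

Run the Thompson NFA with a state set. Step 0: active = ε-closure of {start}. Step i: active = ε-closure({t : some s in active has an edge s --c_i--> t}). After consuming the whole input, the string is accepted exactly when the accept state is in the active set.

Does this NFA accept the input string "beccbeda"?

Answer: REJECT

Trace:
S₀ = ε-closure({0}) = {0}
'b' @ 1: {1,2}
'e' @ 2: {3,4}
'c' @ 3: {5,6}
'c' @ 4: {7,8,9,10}  (accept∈set)
'b' @ 5: {9,10,11}  (accept∈set)
'e' @ 6: {9,10,11}  (accept∈set)
'd' @ 7: {9,10,11}  (accept∈set)
'a' @ 8: {}  — dead — no transitions
end set {} — state 9 not in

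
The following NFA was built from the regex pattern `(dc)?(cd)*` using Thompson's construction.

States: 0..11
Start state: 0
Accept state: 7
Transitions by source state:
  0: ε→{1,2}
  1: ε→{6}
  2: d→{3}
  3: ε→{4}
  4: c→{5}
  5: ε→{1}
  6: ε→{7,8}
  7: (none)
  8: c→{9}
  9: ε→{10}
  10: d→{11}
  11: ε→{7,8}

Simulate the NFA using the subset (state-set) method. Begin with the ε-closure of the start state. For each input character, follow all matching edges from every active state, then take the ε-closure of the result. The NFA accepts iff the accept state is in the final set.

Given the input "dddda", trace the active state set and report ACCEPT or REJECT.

Answer: REJECT

Trace:
S₀ = ε-closure({0}) = {0,1,2,6,7,8}
'd' @ 1: {3,4}
'd' @ 2: {}  — state set empty
rest 'dda' ignored (set empty)
final: {}; accept 7 not in set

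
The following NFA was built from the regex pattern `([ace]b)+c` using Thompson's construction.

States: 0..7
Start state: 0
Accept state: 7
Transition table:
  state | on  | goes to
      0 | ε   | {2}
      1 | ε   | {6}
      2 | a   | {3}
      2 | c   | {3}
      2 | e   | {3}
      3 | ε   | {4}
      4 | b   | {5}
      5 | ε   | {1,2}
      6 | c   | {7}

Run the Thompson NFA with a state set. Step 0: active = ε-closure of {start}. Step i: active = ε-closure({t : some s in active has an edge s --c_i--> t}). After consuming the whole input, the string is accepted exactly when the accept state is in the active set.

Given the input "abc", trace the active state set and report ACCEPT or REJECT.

Answer: ACCEPT

Steps:
initial (ε-close {0}): {0,2}
'a' @ 1: {3,4}
'b' @ 2: {1,2,5,6}
'c' @ 3: {3,4,7}  [accepting]
final: {3,4,7}; accept 7 in set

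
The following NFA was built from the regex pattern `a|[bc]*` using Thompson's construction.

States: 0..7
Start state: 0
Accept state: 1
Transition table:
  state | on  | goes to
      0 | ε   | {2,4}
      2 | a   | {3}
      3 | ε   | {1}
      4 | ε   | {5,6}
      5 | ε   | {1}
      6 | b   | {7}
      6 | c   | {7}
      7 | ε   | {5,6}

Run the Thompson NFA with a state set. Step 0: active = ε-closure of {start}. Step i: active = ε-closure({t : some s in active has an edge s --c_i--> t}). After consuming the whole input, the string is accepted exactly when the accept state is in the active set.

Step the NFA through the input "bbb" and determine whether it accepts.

Answer: ACCEPT

Derivation:
initial (ε-close {0}): {0,1,2,4,5,6}
'b' @ 1: {1,5,6,7}  [accepting]
'b' @ 2: {1,5,6,7}  [accepting]
'b' @ 3: {1,5,6,7}  [accepting]
end set {1,5,6,7} — state 1 in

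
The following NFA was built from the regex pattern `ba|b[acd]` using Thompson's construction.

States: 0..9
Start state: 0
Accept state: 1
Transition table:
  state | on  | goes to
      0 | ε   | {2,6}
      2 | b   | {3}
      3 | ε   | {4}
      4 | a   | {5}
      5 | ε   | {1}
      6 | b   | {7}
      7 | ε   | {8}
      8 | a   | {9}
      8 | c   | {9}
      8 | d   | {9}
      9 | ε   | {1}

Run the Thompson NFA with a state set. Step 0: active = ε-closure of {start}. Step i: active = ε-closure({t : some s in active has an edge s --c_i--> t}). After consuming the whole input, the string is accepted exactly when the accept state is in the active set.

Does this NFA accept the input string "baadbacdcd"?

start: ε-closure({0}) = {0,2,6}
'b' @ 1: {3,4,7,8}
'a' @ 2: {1,5,9}  ✓accept
'a' @ 3: {}  — state set empty
rest 'dbacdcd' ignored (set empty)
final: {}; accept 1 not in set

Answer: REJECT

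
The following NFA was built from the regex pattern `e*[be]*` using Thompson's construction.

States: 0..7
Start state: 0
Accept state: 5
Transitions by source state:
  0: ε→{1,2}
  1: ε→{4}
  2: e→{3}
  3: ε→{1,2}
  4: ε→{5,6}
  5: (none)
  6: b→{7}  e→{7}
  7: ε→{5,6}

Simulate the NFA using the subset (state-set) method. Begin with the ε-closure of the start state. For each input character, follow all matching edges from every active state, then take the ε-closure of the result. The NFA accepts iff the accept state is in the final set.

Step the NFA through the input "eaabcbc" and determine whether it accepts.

Answer: REJECT

Steps:
S₀ = ε-closure({0}) = {0,1,2,4,5,6}
'e' @ 1: {1,2,3,4,5,6,7}  [accepting]
'a' @ 2: {}  — no active states
rest 'abcbc' ignored (set empty)
final: {}; accept 5 not in set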